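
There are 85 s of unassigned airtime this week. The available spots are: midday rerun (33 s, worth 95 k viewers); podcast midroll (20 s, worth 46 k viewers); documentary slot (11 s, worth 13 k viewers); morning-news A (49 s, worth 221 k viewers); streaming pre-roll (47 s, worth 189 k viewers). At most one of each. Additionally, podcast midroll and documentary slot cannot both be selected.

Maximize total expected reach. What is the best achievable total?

Taking midday rerun + morning-news A: 82 s used, 316 in expected reach.
An exhaustive check of the 32 subsets confirms 316.

316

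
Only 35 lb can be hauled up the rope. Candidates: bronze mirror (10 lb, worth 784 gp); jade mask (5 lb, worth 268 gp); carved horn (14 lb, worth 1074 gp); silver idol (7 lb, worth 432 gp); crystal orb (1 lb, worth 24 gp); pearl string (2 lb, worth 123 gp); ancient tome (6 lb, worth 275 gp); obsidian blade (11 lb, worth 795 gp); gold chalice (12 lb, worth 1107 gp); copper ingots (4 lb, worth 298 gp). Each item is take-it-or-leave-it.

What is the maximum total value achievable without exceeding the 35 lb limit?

2809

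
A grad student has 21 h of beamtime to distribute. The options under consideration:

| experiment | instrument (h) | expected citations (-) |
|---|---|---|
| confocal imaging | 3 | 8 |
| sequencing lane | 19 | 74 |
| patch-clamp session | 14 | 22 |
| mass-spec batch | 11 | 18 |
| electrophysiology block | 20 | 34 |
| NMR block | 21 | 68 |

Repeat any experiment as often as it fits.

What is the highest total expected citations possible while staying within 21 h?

74

Sequencing lane uses 19 of the 21 h and totals 74.
No other feasible combination exceeds 74.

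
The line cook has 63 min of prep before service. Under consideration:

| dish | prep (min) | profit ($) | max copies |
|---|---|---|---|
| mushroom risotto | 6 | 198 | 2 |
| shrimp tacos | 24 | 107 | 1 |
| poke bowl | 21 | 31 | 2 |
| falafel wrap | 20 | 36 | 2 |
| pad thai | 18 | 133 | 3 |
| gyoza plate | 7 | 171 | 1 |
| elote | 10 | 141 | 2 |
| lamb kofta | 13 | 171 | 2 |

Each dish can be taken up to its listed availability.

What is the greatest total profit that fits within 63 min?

Taking the top-ratio dishes first gives 2×mushroom risotto + gyoza plate + 2×elote + lamb kofta for 1020 (52 min).
Replace elote with lamb kofta: the trade gains 30 net, giving 1050 at 55 min.
Every other selection either busts 63 min or exceeds an availability limit or fails to beat 1050.

1050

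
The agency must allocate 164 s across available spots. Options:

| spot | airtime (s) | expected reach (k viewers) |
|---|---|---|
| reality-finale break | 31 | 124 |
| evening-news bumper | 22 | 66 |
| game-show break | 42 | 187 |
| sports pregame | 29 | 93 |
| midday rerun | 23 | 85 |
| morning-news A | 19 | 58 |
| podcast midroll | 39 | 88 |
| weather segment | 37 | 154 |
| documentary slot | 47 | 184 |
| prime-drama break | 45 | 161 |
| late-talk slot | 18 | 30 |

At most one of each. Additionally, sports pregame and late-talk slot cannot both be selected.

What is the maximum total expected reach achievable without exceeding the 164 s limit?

649

Best packing: reality-finale break + game-show break + weather segment + documentary slot — 157 s, 649 total.
Runner-up reality-finale break + game-show break + sports pregame + midday rerun + weather segment tops out at 643.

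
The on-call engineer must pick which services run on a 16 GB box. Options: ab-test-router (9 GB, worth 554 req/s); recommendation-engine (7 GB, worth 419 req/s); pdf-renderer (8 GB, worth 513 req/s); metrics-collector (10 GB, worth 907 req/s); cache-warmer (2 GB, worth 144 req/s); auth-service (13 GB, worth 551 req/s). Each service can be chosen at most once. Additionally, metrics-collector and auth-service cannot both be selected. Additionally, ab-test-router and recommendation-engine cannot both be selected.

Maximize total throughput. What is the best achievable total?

1051

Ranking by ratio (throughput/GB): metrics-collector 90.70, cache-warmer 72.00, pdf-renderer 64.12, ab-test-router 61.56.
Taking metrics-collector + cache-warmer: 12 GB used, 1051 in throughput.
Every other selection either busts 16 GB or breaks a pairing rule or fails to beat 1051.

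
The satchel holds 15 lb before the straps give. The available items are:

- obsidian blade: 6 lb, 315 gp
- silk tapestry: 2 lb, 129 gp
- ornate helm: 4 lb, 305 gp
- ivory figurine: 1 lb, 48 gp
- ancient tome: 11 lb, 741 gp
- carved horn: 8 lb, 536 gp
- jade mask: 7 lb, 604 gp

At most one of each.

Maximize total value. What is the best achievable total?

By value per lb: jade mask 86.29, ornate helm 76.25, ancient tome 67.36, carved horn 67.00 lead.
The ratio heuristic lands on silk tapestry + ornate helm + ivory figurine + jade mask (1086) but leaves 1 lb idle.
Dropping silk tapestry and ornate helm and ivory figurine frees 7 lb; slotting in carved horn (8 lb) lifts the total to 1140 at 15 lb.

1140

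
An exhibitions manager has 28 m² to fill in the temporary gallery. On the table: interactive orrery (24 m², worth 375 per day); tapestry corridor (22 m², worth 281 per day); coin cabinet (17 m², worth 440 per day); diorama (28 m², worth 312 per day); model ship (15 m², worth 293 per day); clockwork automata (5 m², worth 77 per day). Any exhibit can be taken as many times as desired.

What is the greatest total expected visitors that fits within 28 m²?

Taking coin cabinet + 2×clockwork automata: 27 m² used, 594 in expected visitors.
The spare 1 m² is too small for any remaining exhibit, and no exchange beats 594.

594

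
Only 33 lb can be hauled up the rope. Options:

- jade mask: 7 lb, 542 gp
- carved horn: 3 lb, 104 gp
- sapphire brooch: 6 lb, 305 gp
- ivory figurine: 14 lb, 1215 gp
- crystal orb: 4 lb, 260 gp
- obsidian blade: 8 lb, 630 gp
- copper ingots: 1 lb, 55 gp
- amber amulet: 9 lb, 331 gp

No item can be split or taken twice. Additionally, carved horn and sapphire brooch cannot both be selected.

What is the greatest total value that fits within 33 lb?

By value per lb: ivory figurine 86.79, obsidian blade 78.75, jade mask 77.43, crystal orb 65.00 lead.
Taking jade mask + ivory figurine + crystal orb + obsidian blade: 33 lb used, 2647 in value.
The closest alternative, jade mask + carved horn + ivory figurine + obsidian blade + copper ingots, reaches only 2546.

2647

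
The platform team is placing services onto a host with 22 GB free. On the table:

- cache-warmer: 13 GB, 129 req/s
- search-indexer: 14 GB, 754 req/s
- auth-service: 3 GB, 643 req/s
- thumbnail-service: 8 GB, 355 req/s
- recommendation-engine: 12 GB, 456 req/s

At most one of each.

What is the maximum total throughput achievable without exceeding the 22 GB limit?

Ranking by ratio (throughput/GB): auth-service 214.33, search-indexer 53.86, thumbnail-service 44.38.
Search-indexer + auth-service uses 17 of the 22 GB and totals 1397.
Nothing else within 22 GB beats 1397.

1397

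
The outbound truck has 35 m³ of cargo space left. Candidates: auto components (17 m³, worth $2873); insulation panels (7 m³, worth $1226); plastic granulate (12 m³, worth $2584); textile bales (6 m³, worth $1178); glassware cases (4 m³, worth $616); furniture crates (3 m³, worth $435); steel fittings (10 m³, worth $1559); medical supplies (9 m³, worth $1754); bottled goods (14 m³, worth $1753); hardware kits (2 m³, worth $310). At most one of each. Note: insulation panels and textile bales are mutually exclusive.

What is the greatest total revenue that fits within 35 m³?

6635

Auto components + plastic granulate + textile bales uses 35 of the 35 m³ and totals 6635.
Next best is insulation panels + plastic granulate + glassware cases + furniture crates + medical supplies at 6615 (35 m³) — short by 20.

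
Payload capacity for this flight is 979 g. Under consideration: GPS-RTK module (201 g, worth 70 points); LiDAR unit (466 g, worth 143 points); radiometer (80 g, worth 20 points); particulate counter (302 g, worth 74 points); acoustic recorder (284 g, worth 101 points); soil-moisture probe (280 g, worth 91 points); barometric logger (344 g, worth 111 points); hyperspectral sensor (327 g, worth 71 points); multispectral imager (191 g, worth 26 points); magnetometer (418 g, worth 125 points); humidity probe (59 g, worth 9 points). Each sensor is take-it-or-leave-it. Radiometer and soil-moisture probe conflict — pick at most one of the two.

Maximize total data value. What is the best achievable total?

314

Best packing: GPS-RTK module + LiDAR unit + acoustic recorder — 951 g, 314 total.
The closest alternative, acoustic recorder + soil-moisture probe + barometric logger + humidity probe, reaches only 312.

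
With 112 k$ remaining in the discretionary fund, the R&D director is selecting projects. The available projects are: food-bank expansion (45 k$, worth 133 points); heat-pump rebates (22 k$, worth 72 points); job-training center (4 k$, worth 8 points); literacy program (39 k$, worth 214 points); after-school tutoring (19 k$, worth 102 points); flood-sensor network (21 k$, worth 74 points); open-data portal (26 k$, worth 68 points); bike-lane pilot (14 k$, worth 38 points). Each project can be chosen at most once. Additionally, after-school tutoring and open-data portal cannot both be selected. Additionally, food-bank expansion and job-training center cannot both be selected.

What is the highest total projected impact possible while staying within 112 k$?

Taking heat-pump rebates + job-training center + literacy program + after-school tutoring + flood-sensor network: 105 k$ used, 470 in projected impact.

470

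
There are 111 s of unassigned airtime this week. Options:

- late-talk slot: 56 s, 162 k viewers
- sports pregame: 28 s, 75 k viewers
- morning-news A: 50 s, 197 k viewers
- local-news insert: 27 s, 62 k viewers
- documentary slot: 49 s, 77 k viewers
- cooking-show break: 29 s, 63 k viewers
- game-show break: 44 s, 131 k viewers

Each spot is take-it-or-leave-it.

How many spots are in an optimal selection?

2

Best achievable expected reach is 359.
For example late-talk slot + morning-news A achieves it, using 106 s.
All optima have 2 spots.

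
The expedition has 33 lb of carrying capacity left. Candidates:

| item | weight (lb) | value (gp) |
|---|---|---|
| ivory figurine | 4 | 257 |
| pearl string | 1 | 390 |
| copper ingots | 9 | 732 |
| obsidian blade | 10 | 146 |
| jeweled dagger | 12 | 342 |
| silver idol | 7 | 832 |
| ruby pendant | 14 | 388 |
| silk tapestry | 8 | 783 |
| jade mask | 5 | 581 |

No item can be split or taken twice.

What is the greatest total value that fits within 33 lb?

Taking pearl string + copper ingots + silver idol + silk tapestry + jade mask: 30 lb used, 3318 in value.

3318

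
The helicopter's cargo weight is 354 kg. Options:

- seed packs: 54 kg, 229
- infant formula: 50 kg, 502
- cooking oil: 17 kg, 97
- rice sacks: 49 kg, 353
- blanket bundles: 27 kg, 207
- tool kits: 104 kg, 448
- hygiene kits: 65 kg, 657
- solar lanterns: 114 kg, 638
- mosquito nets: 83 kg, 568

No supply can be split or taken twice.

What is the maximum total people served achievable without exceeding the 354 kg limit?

2613

Ranking by ratio (people served/kg): hygiene kits 10.11, infant formula 10.04, blanket bundles 7.67, rice sacks 7.20.
Taking seed packs + infant formula + cooking oil + rice sacks + blanket bundles + hygiene kits + mosquito nets: 345 kg used, 2613 in people served.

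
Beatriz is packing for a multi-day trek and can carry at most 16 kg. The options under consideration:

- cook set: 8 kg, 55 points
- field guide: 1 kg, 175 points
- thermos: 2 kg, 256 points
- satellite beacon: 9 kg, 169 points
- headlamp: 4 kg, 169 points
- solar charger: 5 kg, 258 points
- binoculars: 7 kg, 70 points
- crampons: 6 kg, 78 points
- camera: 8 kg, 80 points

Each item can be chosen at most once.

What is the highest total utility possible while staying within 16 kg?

858

Density check — field guide 175.00, thermos 128.00, solar charger 51.60 are the best per kg.
Taking field guide + thermos + headlamp + solar charger: 12 kg used, 858 in utility.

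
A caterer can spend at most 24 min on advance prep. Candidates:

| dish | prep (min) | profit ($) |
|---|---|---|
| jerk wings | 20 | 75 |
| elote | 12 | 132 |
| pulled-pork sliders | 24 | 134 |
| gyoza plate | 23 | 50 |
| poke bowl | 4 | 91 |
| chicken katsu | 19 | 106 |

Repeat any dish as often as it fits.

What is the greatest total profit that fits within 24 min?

546

Ranking by ratio (profit/min): poke bowl 22.75, elote 11.00, pulled-pork sliders 5.58.
Taking 6×poke bowl: 24 min used, 546 in profit.
Every other selection either busts 24 min or fails to beat 546.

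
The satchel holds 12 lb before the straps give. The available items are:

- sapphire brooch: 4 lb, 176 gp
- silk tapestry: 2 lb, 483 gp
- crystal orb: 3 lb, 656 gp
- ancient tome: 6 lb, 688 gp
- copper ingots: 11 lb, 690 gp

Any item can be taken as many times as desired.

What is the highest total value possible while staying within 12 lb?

2898

Taking 6×silk tapestry: 12 lb used, 2898 in value.
Every other selection either busts 12 lb or fails to beat 2898.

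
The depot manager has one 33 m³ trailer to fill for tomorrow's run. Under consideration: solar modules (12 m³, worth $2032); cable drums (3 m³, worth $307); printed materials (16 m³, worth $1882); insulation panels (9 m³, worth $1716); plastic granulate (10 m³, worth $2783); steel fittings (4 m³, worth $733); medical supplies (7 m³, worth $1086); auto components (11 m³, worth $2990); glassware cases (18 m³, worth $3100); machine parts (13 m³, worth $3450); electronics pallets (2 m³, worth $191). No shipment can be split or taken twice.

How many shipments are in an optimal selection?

The maximum revenue within 33 m³ is 8156.
One optimal bundle: insulation panels + auto components + machine parts (33 m³).
Every optimal selection uses 3 shipments.

3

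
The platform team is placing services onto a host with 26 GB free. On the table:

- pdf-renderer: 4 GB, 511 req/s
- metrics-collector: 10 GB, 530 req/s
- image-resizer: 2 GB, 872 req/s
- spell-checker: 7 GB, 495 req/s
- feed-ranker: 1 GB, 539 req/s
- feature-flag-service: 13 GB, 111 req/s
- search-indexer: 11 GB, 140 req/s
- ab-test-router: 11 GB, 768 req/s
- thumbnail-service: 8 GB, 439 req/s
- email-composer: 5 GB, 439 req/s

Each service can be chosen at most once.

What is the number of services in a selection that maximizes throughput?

Best achievable throughput is 3185.
For example pdf-renderer + image-resizer + spell-checker + feed-ranker + ab-test-router achieves it, using 25 GB.
Every optimal selection uses 5 services.

5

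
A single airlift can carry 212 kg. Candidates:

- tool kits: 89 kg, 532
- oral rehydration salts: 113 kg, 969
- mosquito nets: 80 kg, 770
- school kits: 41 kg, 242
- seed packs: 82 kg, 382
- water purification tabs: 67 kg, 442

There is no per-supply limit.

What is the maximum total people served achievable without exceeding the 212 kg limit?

Density check — mosquito nets 9.62, oral rehydration salts 8.58, water purification tabs 6.60, tool kits 5.98 are the best per kg.
Best packing: 2×mosquito nets + school kits — 201 kg, 1782 total.

1782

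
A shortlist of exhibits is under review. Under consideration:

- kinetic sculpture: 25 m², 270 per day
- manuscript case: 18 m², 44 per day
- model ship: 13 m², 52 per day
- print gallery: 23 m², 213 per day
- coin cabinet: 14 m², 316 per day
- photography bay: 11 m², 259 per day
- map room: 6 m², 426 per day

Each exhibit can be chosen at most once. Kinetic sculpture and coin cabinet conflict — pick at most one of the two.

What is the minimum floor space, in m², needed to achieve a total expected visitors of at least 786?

31

Look for the lowest-floor combination reaching 786.
coin cabinet + photography bay + map room: 1001 expected visitors at 31 m².
Below 31 m² the best achievable stays under 786.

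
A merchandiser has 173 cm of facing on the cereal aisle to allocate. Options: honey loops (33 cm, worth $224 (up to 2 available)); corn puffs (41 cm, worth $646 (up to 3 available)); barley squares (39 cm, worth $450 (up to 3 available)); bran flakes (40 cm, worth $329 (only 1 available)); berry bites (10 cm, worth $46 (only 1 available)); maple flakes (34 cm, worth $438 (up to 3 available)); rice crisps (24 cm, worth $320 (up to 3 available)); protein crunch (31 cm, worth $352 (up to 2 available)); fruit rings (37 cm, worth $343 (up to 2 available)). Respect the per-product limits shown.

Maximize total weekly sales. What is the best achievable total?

Ranking by ratio (weekly sales/cm): corn puffs 15.76, rice crisps 13.33, maple flakes 12.88, barley squares 11.54.
Taking 3×corn puffs + 2×rice crisps: 171 cm used, 2578 in weekly sales.
No other feasible combination exceeds 2578.

2578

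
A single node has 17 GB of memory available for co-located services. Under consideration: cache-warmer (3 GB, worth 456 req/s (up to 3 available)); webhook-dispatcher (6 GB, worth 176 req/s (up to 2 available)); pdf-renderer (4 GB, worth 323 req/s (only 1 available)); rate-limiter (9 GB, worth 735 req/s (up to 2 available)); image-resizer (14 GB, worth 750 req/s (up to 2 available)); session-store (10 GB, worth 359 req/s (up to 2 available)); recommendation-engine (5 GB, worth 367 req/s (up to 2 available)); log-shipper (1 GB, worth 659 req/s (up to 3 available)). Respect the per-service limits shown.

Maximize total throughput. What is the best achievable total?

Greedy by ratio would take 3×cache-warmer + pdf-renderer + 3×log-shipper: 16 GB used, total 3668.
Replace pdf-renderer with recommendation-engine: the trade gains 44 net, giving 3712 at 17 GB.

3712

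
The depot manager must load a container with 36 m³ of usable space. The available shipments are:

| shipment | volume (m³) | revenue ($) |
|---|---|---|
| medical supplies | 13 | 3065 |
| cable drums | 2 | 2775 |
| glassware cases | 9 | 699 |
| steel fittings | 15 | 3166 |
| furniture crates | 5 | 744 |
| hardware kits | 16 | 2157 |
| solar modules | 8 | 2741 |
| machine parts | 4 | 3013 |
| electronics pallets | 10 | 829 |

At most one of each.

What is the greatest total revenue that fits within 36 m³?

12439

Filling by ratio: medical supplies + cable drums + furniture crates + solar modules + machine parts for 12338, with 4 m³ left unused.
The 13 m³ tied up in medical supplies is better spent on steel fittings — total rises to 12439 (34 m³).
Nothing else within 36 m³ beats 12439.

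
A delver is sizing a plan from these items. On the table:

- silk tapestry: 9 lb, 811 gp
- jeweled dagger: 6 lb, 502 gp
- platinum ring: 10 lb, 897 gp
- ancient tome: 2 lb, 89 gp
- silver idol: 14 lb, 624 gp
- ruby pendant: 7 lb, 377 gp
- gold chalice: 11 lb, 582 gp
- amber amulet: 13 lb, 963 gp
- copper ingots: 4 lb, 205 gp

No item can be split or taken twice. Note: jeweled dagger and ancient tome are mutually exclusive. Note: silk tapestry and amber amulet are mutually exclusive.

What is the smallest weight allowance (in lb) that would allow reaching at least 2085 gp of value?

Need the lightest bundle worth ≥ 2085.
silk tapestry + jeweled dagger + platinum ring: 2210 value at 25 lb.
No combination under 25 lb hits 2085.

25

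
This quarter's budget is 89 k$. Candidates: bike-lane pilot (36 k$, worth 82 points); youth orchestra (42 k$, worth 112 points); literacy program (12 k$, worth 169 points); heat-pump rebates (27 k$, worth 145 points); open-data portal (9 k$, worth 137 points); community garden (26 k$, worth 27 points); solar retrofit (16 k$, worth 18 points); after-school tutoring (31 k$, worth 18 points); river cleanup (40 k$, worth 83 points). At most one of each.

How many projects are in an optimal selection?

4

Optimal total is 534.
literacy program + heat-pump rebates + open-data portal + river cleanup hits 534 at 88 k$.
Every optimal selection uses 4 projects.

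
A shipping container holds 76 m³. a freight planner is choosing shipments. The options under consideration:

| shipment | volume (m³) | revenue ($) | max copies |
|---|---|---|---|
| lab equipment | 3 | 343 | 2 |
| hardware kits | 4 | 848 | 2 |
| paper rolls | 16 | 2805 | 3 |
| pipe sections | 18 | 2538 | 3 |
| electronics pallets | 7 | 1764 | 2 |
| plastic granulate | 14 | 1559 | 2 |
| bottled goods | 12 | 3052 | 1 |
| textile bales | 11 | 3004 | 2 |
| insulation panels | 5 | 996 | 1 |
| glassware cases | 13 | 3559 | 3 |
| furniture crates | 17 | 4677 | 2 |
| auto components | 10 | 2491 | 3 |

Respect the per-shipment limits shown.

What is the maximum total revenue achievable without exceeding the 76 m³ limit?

20685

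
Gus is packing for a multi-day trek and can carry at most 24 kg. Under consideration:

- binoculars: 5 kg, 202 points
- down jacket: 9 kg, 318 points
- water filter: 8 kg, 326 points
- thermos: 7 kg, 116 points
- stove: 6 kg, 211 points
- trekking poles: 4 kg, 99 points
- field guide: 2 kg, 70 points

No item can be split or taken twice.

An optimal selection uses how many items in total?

Best achievable utility is 916.
For example binoculars + down jacket + water filter + field guide achieves it, using 24 kg.
Any selection reaching 916 contains exactly 4 items.

4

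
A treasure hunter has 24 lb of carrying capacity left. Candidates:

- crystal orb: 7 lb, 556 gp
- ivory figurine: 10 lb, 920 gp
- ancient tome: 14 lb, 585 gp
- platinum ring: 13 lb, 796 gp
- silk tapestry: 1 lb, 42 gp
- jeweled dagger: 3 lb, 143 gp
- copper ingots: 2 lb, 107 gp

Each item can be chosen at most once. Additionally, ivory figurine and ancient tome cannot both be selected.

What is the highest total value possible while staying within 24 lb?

1768

Best packing: crystal orb + ivory figurine + silk tapestry + jeweled dagger + copper ingots — 23 lb, 1768 total.
No other feasible combination exceeds 1768.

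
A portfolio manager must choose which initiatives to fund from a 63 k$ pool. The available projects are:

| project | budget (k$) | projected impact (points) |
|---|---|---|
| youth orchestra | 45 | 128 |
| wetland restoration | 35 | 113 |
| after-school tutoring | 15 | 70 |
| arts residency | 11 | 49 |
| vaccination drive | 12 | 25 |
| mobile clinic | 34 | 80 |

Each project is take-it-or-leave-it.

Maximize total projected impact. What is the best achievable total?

By projected impact per k$: after-school tutoring 4.67, arts residency 4.45, wetland restoration 3.23, youth orchestra 2.84 lead.
The ratio ordering already packs tightly: wetland restoration + after-school tutoring + arts residency, 61 k$, 232.
Every other selection either busts 63 k$ or fails to beat 232.

232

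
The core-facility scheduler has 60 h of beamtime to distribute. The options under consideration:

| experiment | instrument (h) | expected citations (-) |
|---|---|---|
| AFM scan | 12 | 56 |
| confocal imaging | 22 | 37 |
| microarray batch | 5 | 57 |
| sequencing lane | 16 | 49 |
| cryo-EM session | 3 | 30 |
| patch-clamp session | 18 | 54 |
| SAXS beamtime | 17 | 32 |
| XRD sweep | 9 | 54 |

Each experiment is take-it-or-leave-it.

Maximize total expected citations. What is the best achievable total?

270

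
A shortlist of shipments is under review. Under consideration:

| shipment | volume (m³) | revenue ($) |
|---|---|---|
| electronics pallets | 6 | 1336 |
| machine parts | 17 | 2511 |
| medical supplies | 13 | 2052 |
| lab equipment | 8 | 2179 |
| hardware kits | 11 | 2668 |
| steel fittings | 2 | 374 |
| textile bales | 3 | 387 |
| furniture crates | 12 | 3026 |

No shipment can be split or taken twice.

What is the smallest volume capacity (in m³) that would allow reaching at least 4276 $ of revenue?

18

Minimise m³ subject to total revenue ≥ 4276.
electronics pallets + furniture crates reaches 4362 using 18 m³.
Below 18 m³ the best achievable stays under 4276.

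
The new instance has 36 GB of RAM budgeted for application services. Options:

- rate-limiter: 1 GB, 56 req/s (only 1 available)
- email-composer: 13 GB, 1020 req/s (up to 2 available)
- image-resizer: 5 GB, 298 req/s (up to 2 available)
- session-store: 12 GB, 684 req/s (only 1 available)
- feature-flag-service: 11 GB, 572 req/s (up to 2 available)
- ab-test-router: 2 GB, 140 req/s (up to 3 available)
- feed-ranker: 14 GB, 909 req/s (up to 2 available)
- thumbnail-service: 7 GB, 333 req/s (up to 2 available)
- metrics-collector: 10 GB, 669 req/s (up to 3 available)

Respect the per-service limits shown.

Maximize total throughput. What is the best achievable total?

2709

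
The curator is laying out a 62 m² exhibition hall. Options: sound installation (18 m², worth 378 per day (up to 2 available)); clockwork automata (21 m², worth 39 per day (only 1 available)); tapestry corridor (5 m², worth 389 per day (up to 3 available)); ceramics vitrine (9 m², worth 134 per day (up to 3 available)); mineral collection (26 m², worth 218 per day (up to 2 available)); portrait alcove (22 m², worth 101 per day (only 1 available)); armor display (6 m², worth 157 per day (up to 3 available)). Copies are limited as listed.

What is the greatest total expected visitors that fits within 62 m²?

2150

Ranking by ratio (expected visitors/m²): tapestry corridor 77.80, armor display 26.17, sound installation 21.00, ceramics vitrine 14.89.
The ratio ordering already packs tightly: sound installation + 3×tapestry corridor + ceramics vitrine + 3×armor display, 60 m², 2150.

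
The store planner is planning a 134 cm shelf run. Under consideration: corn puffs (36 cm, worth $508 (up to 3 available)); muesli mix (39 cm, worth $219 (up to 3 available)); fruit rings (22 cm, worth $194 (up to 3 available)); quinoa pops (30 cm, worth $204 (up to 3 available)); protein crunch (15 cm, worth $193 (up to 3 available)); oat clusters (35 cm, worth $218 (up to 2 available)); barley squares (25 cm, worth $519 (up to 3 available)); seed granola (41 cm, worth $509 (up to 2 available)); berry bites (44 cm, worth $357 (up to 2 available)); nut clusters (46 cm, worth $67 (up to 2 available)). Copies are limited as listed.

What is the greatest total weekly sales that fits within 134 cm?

Filling by ratio: corn puffs + protein crunch + 3×barley squares for 2258, with 8 cm left unused.
Replace corn puffs with seed granola: the trade gains 1 net, giving 2259 at 131 cm.
Nothing else within 134 cm beats 2259.

2259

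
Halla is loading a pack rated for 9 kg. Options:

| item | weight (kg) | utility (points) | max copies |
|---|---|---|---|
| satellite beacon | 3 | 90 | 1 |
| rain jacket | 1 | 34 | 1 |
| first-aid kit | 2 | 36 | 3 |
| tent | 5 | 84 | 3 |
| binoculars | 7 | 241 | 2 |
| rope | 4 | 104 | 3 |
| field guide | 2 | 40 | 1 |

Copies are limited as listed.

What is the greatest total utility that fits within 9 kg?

281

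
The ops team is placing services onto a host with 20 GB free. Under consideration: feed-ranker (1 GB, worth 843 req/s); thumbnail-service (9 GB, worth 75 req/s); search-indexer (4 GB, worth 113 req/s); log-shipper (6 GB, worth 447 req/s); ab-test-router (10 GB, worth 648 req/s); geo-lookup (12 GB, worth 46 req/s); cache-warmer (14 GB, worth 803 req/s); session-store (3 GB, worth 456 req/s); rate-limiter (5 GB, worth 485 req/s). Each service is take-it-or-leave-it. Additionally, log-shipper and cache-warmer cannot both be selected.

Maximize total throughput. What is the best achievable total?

2432

The ratio heuristic lands on feed-ranker + search-indexer + log-shipper + session-store + rate-limiter (2344) but leaves 1 GB idle.
The 10 GB tied up in search-indexer and log-shipper is better spent on ab-test-router — total rises to 2432 (19 GB).
That's the maximum — no feasible swap from here does better than 2432.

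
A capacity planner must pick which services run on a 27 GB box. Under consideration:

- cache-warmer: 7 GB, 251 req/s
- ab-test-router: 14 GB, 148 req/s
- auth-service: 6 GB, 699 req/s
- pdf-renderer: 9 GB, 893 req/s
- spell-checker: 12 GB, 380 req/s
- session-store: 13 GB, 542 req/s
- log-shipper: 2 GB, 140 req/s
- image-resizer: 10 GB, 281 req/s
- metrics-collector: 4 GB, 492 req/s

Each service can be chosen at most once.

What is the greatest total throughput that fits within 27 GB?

2335

Greedy by ratio would take auth-service + pdf-renderer + log-shipper + metrics-collector: 21 GB used, total 2224.
Replace log-shipper with cache-warmer: the trade gains 111 net, giving 2335 at 26 GB.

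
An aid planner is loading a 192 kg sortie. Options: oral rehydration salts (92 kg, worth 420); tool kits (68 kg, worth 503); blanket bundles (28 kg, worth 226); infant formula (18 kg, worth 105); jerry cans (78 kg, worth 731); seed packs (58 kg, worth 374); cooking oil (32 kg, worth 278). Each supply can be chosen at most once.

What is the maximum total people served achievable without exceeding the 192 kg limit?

1565

Taking the top-ratio supplies first gives blanket bundles + infant formula + jerry cans + cooking oil for 1340 (156 kg).
Dropping cooking oil frees 32 kg; slotting in tool kits (68 kg) lifts the total to 1565 at 192 kg.
No other feasible combination exceeds 1565.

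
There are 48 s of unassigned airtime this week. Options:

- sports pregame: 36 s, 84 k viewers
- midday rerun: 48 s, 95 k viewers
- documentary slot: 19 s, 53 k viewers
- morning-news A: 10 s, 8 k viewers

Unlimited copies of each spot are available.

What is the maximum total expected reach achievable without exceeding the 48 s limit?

The ratio ordering already packs tightly: 2×documentary slot + morning-news A, 48 s, 114.
No other feasible combination exceeds 114.

114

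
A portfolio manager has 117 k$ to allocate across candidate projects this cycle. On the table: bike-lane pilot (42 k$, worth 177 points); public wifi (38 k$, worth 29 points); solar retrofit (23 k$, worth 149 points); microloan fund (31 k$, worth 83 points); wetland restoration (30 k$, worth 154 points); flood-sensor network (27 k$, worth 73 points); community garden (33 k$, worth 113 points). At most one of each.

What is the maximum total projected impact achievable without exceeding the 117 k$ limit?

499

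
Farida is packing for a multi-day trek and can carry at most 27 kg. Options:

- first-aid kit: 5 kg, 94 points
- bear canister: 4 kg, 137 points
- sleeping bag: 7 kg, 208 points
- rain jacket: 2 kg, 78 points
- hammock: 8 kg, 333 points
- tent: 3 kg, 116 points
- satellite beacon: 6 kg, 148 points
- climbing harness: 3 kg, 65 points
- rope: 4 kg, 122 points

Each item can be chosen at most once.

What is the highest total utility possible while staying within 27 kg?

Density check — hammock 41.62, rain jacket 39.00, tent 38.67 are the best per kg.
Taking the top-ratio items first gives bear canister + rain jacket + hammock + tent + satellite beacon + rope for 934 (27 kg).
The 10 kg tied up in satellite beacon and rope is better spent on sleeping bag + climbing harness — total rises to 937 (27 kg).

937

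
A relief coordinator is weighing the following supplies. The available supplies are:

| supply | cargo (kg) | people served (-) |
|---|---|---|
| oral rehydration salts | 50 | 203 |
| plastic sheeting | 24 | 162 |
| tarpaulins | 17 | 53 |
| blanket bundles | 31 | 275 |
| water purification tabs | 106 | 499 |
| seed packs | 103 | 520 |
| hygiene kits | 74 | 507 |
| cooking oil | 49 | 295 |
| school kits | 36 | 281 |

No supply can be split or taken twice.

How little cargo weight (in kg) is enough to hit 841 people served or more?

116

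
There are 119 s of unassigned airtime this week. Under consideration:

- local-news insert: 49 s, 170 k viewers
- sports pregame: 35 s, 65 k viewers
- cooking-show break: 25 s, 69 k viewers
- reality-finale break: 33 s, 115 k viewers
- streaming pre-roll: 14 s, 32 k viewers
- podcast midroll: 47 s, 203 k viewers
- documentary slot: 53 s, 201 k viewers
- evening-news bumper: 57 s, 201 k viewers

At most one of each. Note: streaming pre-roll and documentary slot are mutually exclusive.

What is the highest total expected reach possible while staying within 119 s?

436

Density check — podcast midroll 4.32, documentary slot 3.79, evening-news bumper 3.53 are the best per s.
Best packing: streaming pre-roll + podcast midroll + evening-news bumper — 118 s, 436 total.
Next best is cooking-show break + reality-finale break + streaming pre-roll + podcast midroll at 419 (119 s) — short by 17.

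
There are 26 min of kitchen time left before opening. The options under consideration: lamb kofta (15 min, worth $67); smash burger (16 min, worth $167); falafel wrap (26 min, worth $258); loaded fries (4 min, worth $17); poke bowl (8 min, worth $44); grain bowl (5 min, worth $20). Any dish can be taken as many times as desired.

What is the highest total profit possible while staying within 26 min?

258

Filling by ratio: smash burger + poke bowl for 211, with 2 min left unused.
The 24 min tied up in smash burger and poke bowl is better spent on falafel wrap — total rises to 258 (26 min).
No other feasible combination exceeds 258.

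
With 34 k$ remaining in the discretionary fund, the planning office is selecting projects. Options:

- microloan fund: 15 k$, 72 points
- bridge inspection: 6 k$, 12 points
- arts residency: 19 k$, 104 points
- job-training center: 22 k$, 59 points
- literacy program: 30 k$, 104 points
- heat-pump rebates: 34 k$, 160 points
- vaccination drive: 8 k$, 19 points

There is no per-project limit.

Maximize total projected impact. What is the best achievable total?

176

Taking microloan fund + arts residency: 34 k$ used, 176 in projected impact.
No other feasible combination exceeds 176.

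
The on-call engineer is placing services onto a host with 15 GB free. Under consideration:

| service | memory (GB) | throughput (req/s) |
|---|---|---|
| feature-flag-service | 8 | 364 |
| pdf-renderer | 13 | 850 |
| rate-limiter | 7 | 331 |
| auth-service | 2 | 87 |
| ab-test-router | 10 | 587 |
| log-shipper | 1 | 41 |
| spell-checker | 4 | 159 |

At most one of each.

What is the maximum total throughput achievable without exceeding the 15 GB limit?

937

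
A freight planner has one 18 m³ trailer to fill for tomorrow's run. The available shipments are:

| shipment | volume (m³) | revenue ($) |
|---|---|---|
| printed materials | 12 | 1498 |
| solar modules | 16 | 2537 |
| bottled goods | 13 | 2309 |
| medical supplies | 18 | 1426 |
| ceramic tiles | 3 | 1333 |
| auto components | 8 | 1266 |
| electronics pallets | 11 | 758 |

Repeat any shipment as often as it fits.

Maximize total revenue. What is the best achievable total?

7998

By revenue per m³: ceramic tiles 444.33, bottled goods 177.62, solar modules 158.56 lead.
6×ceramic tiles uses 18 of the 18 m³ and totals 7998.
Every other selection either busts 18 m³ or fails to beat 7998.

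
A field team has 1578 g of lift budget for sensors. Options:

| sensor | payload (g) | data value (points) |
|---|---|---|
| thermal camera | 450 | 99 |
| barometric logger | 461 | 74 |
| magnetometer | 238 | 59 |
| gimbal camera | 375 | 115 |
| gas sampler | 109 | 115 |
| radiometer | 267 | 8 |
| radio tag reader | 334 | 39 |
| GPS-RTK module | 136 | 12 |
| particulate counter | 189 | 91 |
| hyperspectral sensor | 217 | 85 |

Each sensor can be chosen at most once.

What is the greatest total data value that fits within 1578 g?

564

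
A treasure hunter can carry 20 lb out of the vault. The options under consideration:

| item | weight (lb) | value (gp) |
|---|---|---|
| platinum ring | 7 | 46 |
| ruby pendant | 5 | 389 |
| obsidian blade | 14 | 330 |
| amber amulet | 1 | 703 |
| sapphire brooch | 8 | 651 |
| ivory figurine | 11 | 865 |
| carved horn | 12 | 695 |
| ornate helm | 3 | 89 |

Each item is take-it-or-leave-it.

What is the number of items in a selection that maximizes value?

3

Optimal total is 2219.
One optimal bundle: amber amulet + sapphire brooch + ivory figurine (20 lb).
Any selection reaching 2219 contains exactly 3 items.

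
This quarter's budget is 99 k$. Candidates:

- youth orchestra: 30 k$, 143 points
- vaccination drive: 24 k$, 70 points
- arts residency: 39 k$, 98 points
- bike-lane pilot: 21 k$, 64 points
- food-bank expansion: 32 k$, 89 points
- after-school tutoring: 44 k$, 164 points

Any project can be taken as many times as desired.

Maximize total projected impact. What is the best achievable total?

The ratio ordering already packs tightly: 3×youth orchestra, 90 k$, 429.
That's the maximum — no swap from here does better than 429.

429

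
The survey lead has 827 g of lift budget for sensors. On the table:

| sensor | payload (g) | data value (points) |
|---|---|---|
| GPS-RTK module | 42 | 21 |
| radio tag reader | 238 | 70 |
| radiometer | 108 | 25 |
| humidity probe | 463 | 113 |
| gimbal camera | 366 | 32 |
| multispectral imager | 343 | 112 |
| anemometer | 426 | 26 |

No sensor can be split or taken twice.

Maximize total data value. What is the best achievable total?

228

The ratio ordering already packs tightly: GPS-RTK module + radio tag reader + radiometer + multispectral imager, 731 g, 228.
No other feasible combination exceeds 228.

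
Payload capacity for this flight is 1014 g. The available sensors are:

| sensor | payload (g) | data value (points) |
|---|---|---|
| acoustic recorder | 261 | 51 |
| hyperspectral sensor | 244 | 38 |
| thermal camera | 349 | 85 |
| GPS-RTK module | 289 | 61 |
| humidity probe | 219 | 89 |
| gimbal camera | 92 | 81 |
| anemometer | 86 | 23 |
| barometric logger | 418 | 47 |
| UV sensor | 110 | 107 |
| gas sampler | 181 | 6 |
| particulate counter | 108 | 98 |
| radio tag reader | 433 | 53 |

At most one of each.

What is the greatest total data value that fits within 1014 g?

483

Best packing: thermal camera + humidity probe + gimbal camera + anemometer + UV sensor + particulate counter — 964 g, 483 total.
No other feasible combination exceeds 483.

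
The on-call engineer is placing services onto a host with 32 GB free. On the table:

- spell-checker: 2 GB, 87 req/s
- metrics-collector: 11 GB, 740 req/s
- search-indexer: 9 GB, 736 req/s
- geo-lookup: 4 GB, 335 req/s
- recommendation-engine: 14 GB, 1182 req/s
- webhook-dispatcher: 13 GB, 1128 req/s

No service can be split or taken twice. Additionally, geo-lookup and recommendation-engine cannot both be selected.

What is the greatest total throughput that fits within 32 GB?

2397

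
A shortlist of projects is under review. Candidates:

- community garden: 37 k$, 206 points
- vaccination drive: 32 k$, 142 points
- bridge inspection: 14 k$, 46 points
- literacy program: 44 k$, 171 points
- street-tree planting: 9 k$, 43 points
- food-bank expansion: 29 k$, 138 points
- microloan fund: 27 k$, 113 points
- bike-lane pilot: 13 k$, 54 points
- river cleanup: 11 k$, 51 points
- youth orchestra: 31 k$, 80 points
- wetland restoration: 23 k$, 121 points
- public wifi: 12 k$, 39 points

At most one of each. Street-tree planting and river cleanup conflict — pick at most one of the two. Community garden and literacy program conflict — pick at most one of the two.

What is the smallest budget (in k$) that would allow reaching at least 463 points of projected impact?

Look for the lowest-budget combination reaching 463.
community garden + food-bank expansion + wetland restoration: 465 projected impact at 89 k$.
No combination under 89 k$ hits 463.

89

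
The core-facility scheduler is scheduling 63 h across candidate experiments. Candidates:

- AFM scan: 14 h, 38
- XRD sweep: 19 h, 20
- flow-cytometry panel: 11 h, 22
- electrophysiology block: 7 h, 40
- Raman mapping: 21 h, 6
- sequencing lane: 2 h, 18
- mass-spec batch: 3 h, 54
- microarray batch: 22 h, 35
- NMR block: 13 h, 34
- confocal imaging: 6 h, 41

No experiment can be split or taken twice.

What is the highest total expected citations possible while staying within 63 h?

By expected citations per h: mass-spec batch 18.00, sequencing lane 9.00, confocal imaging 6.83 lead.
AFM scan + flow-cytometry panel + electrophysiology block + sequencing lane + mass-spec batch + NMR block + confocal imaging uses 56 of the 63 h and totals 247.
No other feasible combination exceeds 247.

247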